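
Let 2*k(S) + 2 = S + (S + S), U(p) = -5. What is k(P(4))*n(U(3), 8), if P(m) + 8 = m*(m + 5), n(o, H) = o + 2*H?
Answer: 451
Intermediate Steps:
P(m) = -8 + m*(5 + m) (P(m) = -8 + m*(m + 5) = -8 + m*(5 + m))
k(S) = -1 + 3*S/2 (k(S) = -1 + (S + (S + S))/2 = -1 + (S + 2*S)/2 = -1 + (3*S)/2 = -1 + 3*S/2)
k(P(4))*n(U(3), 8) = (-1 + 3*(-8 + 4² + 5*4)/2)*(-5 + 2*8) = (-1 + 3*(-8 + 16 + 20)/2)*(-5 + 16) = (-1 + (3/2)*28)*11 = (-1 + 42)*11 = 41*11 = 451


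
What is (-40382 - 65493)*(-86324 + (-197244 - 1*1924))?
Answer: 30226465500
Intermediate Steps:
(-40382 - 65493)*(-86324 + (-197244 - 1*1924)) = -105875*(-86324 + (-197244 - 1924)) = -105875*(-86324 - 199168) = -105875*(-285492) = 30226465500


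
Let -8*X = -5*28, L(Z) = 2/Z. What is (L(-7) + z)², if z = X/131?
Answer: 77841/3363556 ≈ 0.023142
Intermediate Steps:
L(Z) = 2/Z
X = 35/2 (X = -(-5)*28/8 = -⅛*(-140) = 35/2 ≈ 17.500)
z = 35/262 (z = (35/2)/131 = (35/2)*(1/131) = 35/262 ≈ 0.13359)
(L(-7) + z)² = (2/(-7) + 35/262)² = (2*(-⅐) + 35/262)² = (-2/7 + 35/262)² = (-279/1834)² = 77841/3363556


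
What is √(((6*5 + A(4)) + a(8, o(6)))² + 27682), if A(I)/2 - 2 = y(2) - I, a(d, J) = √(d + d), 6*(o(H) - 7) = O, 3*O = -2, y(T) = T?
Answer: √28838 ≈ 169.82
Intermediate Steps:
O = -⅔ (O = (⅓)*(-2) = -⅔ ≈ -0.66667)
o(H) = 62/9 (o(H) = 7 + (⅙)*(-⅔) = 7 - ⅑ = 62/9)
a(d, J) = √2*√d (a(d, J) = √(2*d) = √2*√d)
A(I) = 8 - 2*I (A(I) = 4 + 2*(2 - I) = 4 + (4 - 2*I) = 8 - 2*I)
√(((6*5 + A(4)) + a(8, o(6)))² + 27682) = √(((6*5 + (8 - 2*4)) + √2*√8)² + 27682) = √(((30 + (8 - 8)) + √2*(2*√2))² + 27682) = √(((30 + 0) + 4)² + 27682) = √((30 + 4)² + 27682) = √(34² + 27682) = √(1156 + 27682) = √28838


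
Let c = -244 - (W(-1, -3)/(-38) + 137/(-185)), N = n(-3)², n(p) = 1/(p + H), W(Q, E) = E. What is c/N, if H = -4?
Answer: -83822781/7030 ≈ -11924.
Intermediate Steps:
n(p) = 1/(-4 + p) (n(p) = 1/(p - 4) = 1/(-4 + p))
N = 1/49 (N = (1/(-4 - 3))² = (1/(-7))² = (-⅐)² = 1/49 ≈ 0.020408)
c = -1710669/7030 (c = -244 - (-3/(-38) + 137/(-185)) = -244 - (-3*(-1/38) + 137*(-1/185)) = -244 - (3/38 - 137/185) = -244 - 1*(-4651/7030) = -244 + 4651/7030 = -1710669/7030 ≈ -243.34)
c/N = -1710669/(7030*1/49) = -1710669/7030*49 = -83822781/7030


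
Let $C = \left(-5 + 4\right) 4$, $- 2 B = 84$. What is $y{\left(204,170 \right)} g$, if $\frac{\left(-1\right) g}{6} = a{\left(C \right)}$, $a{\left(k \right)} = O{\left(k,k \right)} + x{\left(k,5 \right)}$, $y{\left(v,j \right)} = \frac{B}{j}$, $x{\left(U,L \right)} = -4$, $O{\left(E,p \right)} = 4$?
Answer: $0$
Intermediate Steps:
$B = -42$ ($B = \left(- \frac{1}{2}\right) 84 = -42$)
$y{\left(v,j \right)} = - \frac{42}{j}$
$C = -4$ ($C = \left(-1\right) 4 = -4$)
$a{\left(k \right)} = 0$ ($a{\left(k \right)} = 4 - 4 = 0$)
$g = 0$ ($g = \left(-6\right) 0 = 0$)
$y{\left(204,170 \right)} g = - \frac{42}{170} \cdot 0 = \left(-42\right) \frac{1}{170} \cdot 0 = \left(- \frac{21}{85}\right) 0 = 0$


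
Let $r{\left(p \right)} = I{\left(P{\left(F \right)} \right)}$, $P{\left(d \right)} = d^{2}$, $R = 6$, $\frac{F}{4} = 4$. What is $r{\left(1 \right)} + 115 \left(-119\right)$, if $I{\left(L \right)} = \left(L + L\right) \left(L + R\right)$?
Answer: $120459$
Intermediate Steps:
$F = 16$ ($F = 4 \cdot 4 = 16$)
$I{\left(L \right)} = 2 L \left(6 + L\right)$ ($I{\left(L \right)} = \left(L + L\right) \left(L + 6\right) = 2 L \left(6 + L\right)$)
$r{\left(p \right)} = 134144$ ($r{\left(p \right)} = 2 \cdot 16^{2} \left(6 + 16^{2}\right) = 2 \cdot 256 \left(6 + 256\right) = 2 \cdot 256 \cdot 262 = 134144$)
$r{\left(1 \right)} + 115 \left(-119\right) = 134144 + 115 \left(-119\right) = 134144 - 13685 = 120459$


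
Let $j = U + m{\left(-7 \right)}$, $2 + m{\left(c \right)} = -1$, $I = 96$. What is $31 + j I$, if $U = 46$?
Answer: $4159$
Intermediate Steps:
$m{\left(c \right)} = -3$ ($m{\left(c \right)} = -2 - 1 = -3$)
$j = 43$ ($j = 46 - 3 = 43$)
$31 + j I = 31 + 43 \cdot 96 = 31 + 4128 = 4159$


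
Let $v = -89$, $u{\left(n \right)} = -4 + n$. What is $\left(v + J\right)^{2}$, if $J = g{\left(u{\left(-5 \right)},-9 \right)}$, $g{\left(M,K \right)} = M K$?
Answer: $64$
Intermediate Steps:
$g{\left(M,K \right)} = K M$
$J = 81$ ($J = - 9 \left(-4 - 5\right) = \left(-9\right) \left(-9\right) = 81$)
$\left(v + J\right)^{2} = \left(-89 + 81\right)^{2} = \left(-8\right)^{2} = 64$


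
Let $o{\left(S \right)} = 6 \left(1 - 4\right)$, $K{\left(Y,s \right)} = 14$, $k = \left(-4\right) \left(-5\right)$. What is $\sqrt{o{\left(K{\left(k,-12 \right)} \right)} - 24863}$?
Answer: $i \sqrt{24881} \approx 157.74 i$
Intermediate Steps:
$k = 20$
$o{\left(S \right)} = -18$ ($o{\left(S \right)} = 6 \left(-3\right) = -18$)
$\sqrt{o{\left(K{\left(k,-12 \right)} \right)} - 24863} = \sqrt{-18 - 24863} = \sqrt{-24881} = i \sqrt{24881}$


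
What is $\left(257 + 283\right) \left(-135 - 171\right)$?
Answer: $-165240$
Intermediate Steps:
$\left(257 + 283\right) \left(-135 - 171\right) = 540 \left(-306\right) = -165240$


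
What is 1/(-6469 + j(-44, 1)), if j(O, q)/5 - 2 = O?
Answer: -1/6679 ≈ -0.00014972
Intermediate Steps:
j(O, q) = 10 + 5*O
1/(-6469 + j(-44, 1)) = 1/(-6469 + (10 + 5*(-44))) = 1/(-6469 + (10 - 220)) = 1/(-6469 - 210) = 1/(-6679) = -1/6679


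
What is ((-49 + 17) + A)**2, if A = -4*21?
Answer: 13456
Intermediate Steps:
A = -84
((-49 + 17) + A)**2 = ((-49 + 17) - 84)**2 = (-32 - 84)**2 = (-116)**2 = 13456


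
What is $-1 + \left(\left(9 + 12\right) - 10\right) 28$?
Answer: $307$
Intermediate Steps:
$-1 + \left(\left(9 + 12\right) - 10\right) 28 = -1 + \left(21 - 10\right) 28 = -1 + 11 \cdot 28 = -1 + 308 = 307$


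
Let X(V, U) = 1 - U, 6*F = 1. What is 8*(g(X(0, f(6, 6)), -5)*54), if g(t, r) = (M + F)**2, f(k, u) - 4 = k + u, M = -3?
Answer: 3468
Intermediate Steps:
F = 1/6 (F = (1/6)*1 = 1/6 ≈ 0.16667)
f(k, u) = 4 + k + u (f(k, u) = 4 + (k + u) = 4 + k + u)
g(t, r) = 289/36 (g(t, r) = (-3 + 1/6)**2 = (-17/6)**2 = 289/36)
8*(g(X(0, f(6, 6)), -5)*54) = 8*((289/36)*54) = 8*(867/2) = 3468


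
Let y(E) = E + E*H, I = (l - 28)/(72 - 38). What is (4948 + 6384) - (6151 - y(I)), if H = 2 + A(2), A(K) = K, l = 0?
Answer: 88007/17 ≈ 5176.9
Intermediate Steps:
H = 4 (H = 2 + 2 = 4)
I = -14/17 (I = (0 - 28)/(72 - 38) = -28/34 = -28*1/34 = -14/17 ≈ -0.82353)
y(E) = 5*E (y(E) = E + E*4 = E + 4*E = 5*E)
(4948 + 6384) - (6151 - y(I)) = (4948 + 6384) - (6151 - 5*(-14)/17) = 11332 - (6151 - 1*(-70/17)) = 11332 - (6151 + 70/17) = 11332 - 1*104637/17 = 11332 - 104637/17 = 88007/17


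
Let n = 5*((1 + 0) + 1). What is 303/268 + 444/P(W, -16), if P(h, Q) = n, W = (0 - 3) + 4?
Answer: 61011/1340 ≈ 45.531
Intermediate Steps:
W = 1 (W = -3 + 4 = 1)
n = 10 (n = 5*(1 + 1) = 5*2 = 10)
P(h, Q) = 10
303/268 + 444/P(W, -16) = 303/268 + 444/10 = 303*(1/268) + 444*(⅒) = 303/268 + 222/5 = 61011/1340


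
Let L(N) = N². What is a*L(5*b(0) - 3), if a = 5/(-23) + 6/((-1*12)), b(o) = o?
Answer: -297/46 ≈ -6.4565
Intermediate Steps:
a = -33/46 (a = 5*(-1/23) + 6/(-12) = -5/23 + 6*(-1/12) = -5/23 - ½ = -33/46 ≈ -0.71739)
a*L(5*b(0) - 3) = -33*(5*0 - 3)²/46 = -33*(0 - 3)²/46 = -33/46*(-3)² = -33/46*9 = -297/46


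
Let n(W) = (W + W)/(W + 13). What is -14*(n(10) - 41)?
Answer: 12922/23 ≈ 561.83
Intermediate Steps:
n(W) = 2*W/(13 + W) (n(W) = (2*W)/(13 + W) = 2*W/(13 + W))
-14*(n(10) - 41) = -14*(2*10/(13 + 10) - 41) = -14*(2*10/23 - 41) = -14*(2*10*(1/23) - 41) = -14*(20/23 - 41) = -14*(-923/23) = 12922/23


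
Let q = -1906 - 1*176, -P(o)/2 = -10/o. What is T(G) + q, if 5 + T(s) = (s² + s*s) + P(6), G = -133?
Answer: 99883/3 ≈ 33294.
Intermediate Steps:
P(o) = 20/o (P(o) = -(-20)/o = 20/o)
T(s) = -5/3 + 2*s² (T(s) = -5 + ((s² + s*s) + 20/6) = -5 + ((s² + s²) + 20*(⅙)) = -5 + (2*s² + 10/3) = -5 + (10/3 + 2*s²) = -5/3 + 2*s²)
q = -2082 (q = -1906 - 176 = -2082)
T(G) + q = (-5/3 + 2*(-133)²) - 2082 = (-5/3 + 2*17689) - 2082 = (-5/3 + 35378) - 2082 = 106129/3 - 2082 = 99883/3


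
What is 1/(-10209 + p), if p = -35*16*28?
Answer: -1/25889 ≈ -3.8626e-5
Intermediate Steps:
p = -15680 (p = -560*28 = -15680)
1/(-10209 + p) = 1/(-10209 - 15680) = 1/(-25889) = -1/25889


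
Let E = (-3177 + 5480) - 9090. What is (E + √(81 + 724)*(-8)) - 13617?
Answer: -20404 - 8*√805 ≈ -20631.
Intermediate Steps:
E = -6787 (E = 2303 - 9090 = -6787)
(E + √(81 + 724)*(-8)) - 13617 = (-6787 + √(81 + 724)*(-8)) - 13617 = (-6787 + √805*(-8)) - 13617 = (-6787 - 8*√805) - 13617 = -20404 - 8*√805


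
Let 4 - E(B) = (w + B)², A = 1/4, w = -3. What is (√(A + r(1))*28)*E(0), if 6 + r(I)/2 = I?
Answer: -70*I*√39 ≈ -437.15*I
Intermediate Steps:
r(I) = -12 + 2*I
A = ¼ ≈ 0.25000
E(B) = 4 - (-3 + B)²
(√(A + r(1))*28)*E(0) = (√(¼ + (-12 + 2*1))*28)*(4 - (-3 + 0)²) = (√(¼ + (-12 + 2))*28)*(4 - 1*(-3)²) = (√(¼ - 10)*28)*(4 - 1*9) = (√(-39/4)*28)*(4 - 9) = ((I*√39/2)*28)*(-5) = (14*I*√39)*(-5) = -70*I*√39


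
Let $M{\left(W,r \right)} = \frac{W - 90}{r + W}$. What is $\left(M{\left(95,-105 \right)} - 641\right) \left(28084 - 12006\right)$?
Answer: $-10314037$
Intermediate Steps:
$M{\left(W,r \right)} = \frac{-90 + W}{W + r}$
$\left(M{\left(95,-105 \right)} - 641\right) \left(28084 - 12006\right) = \left(\frac{-90 + 95}{95 - 105} - 641\right) \left(28084 - 12006\right) = \left(\frac{1}{-10} \cdot 5 - 641\right) 16078 = \left(\left(- \frac{1}{10}\right) 5 - 641\right) 16078 = \left(- \frac{1}{2} - 641\right) 16078 = \left(- \frac{1283}{2}\right) 16078 = -10314037$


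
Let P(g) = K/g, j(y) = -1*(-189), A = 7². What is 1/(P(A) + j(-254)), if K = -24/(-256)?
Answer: 1568/296355 ≈ 0.0052910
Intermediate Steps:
A = 49
j(y) = 189
K = 3/32 (K = -24*(-1/256) = 3/32 ≈ 0.093750)
P(g) = 3/(32*g)
1/(P(A) + j(-254)) = 1/((3/32)/49 + 189) = 1/((3/32)*(1/49) + 189) = 1/(3/1568 + 189) = 1/(296355/1568) = 1568/296355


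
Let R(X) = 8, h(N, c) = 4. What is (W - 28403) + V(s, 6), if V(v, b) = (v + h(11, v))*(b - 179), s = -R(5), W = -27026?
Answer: -54737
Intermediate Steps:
s = -8 (s = -1*8 = -8)
V(v, b) = (-179 + b)*(4 + v) (V(v, b) = (v + 4)*(b - 179) = (4 + v)*(-179 + b) = (-179 + b)*(4 + v))
(W - 28403) + V(s, 6) = (-27026 - 28403) + (-716 - 179*(-8) + 4*6 + 6*(-8)) = -55429 + (-716 + 1432 + 24 - 48) = -55429 + 692 = -54737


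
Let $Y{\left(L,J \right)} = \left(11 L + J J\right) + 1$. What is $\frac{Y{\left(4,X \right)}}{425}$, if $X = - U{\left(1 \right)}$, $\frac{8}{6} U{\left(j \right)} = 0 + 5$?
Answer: $\frac{189}{1360} \approx 0.13897$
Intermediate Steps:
$U{\left(j \right)} = \frac{15}{4}$ ($U{\left(j \right)} = \frac{3 \left(0 + 5\right)}{4} = \frac{3}{4} \cdot 5 = \frac{15}{4}$)
$X = - \frac{15}{4}$ ($X = \left(-1\right) \frac{15}{4} = - \frac{15}{4} \approx -3.75$)
$Y{\left(L,J \right)} = 1 + J^{2} + 11 L$ ($Y{\left(L,J \right)} = \left(11 L + J^{2}\right) + 1 = \left(J^{2} + 11 L\right) + 1 = 1 + J^{2} + 11 L$)
$\frac{Y{\left(4,X \right)}}{425} = \frac{1 + \left(- \frac{15}{4}\right)^{2} + 11 \cdot 4}{425} = \left(1 + \frac{225}{16} + 44\right) \frac{1}{425} = \frac{945}{16} \cdot \frac{1}{425} = \frac{189}{1360}$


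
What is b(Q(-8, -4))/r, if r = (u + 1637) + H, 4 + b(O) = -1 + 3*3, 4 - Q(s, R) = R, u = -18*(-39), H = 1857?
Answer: 1/1049 ≈ 0.00095329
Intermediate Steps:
u = 702
Q(s, R) = 4 - R
b(O) = 4 (b(O) = -4 + (-1 + 3*3) = -4 + (-1 + 9) = -4 + 8 = 4)
r = 4196 (r = (702 + 1637) + 1857 = 2339 + 1857 = 4196)
b(Q(-8, -4))/r = 4/4196 = 4*(1/4196) = 1/1049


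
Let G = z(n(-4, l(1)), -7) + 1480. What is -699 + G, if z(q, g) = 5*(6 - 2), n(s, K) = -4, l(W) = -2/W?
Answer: 801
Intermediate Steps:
z(q, g) = 20 (z(q, g) = 5*4 = 20)
G = 1500 (G = 20 + 1480 = 1500)
-699 + G = -699 + 1500 = 801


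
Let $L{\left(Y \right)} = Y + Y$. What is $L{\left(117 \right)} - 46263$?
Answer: $-46029$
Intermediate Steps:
$L{\left(Y \right)} = 2 Y$
$L{\left(117 \right)} - 46263 = 2 \cdot 117 - 46263 = 234 - 46263 = -46029$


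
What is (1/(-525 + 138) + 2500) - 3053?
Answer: -214012/387 ≈ -553.00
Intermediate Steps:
(1/(-525 + 138) + 2500) - 3053 = (1/(-387) + 2500) - 3053 = (-1/387 + 2500) - 3053 = 967499/387 - 3053 = -214012/387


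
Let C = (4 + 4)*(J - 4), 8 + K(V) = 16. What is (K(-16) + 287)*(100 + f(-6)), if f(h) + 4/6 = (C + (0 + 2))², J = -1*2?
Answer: 1960570/3 ≈ 6.5352e+5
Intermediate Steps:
J = -2
K(V) = 8 (K(V) = -8 + 16 = 8)
C = -48 (C = (4 + 4)*(-2 - 4) = 8*(-6) = -48)
f(h) = 6346/3 (f(h) = -⅔ + (-48 + (0 + 2))² = -⅔ + (-48 + 2)² = -⅔ + (-46)² = -⅔ + 2116 = 6346/3)
(K(-16) + 287)*(100 + f(-6)) = (8 + 287)*(100 + 6346/3) = 295*(6646/3) = 1960570/3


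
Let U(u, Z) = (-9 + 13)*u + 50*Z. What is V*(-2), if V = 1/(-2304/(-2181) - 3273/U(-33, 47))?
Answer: 3224972/676047 ≈ 4.7703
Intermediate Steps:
U(u, Z) = 4*u + 50*Z
V = -1612486/676047 (V = 1/(-2304/(-2181) - 3273/(4*(-33) + 50*47)) = 1/(-2304*(-1/2181) - 3273/(-132 + 2350)) = 1/(768/727 - 3273/2218) = 1/(-676047/1612486) = -1612486/676047 ≈ -2.3852)
V*(-2) = -1612486/676047*(-2) = 3224972/676047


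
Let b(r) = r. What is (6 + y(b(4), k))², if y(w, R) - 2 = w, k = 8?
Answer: 144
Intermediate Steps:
y(w, R) = 2 + w
(6 + y(b(4), k))² = (6 + (2 + 4))² = (6 + 6)² = 12² = 144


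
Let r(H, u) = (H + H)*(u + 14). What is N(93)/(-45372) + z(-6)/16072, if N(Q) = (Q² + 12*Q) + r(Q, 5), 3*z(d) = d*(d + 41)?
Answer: -322794/1085147 ≈ -0.29747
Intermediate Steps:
r(H, u) = 2*H*(14 + u) (r(H, u) = (2*H)*(14 + u) = 2*H*(14 + u))
z(d) = d*(41 + d)/3 (z(d) = (d*(d + 41))/3 = (d*(41 + d))/3 = d*(41 + d)/3)
N(Q) = Q² + 50*Q (N(Q) = (Q² + 12*Q) + 2*Q*(14 + 5) = (Q² + 12*Q) + 2*Q*19 = (Q² + 12*Q) + 38*Q = Q² + 50*Q)
N(93)/(-45372) + z(-6)/16072 = (93*(50 + 93))/(-45372) + ((⅓)*(-6)*(41 - 6))/16072 = (93*143)*(-1/45372) + ((⅓)*(-6)*35)*(1/16072) = 13299*(-1/45372) - 70*1/16072 = -4433/15124 - 5/1148 = -322794/1085147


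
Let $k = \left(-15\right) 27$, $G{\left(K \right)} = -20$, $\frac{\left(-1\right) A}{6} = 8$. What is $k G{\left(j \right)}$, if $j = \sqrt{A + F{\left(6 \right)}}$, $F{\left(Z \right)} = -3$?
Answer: $8100$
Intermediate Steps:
$A = -48$ ($A = \left(-6\right) 8 = -48$)
$j = i \sqrt{51}$ ($j = \sqrt{-48 - 3} = \sqrt{-51} = i \sqrt{51} \approx 7.1414 i$)
$k = -405$
$k G{\left(j \right)} = \left(-405\right) \left(-20\right) = 8100$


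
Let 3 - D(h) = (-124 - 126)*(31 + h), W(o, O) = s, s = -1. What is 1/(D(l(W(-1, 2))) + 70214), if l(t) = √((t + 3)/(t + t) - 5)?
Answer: 25989/2026409363 - 250*I*√6/6079228089 ≈ 1.2825e-5 - 1.0073e-7*I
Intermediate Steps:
W(o, O) = -1
l(t) = √(-5 + (3 + t)/(2*t)) (l(t) = √((3 + t)/((2*t)) - 5) = √((3 + t)*(1/(2*t)) - 5) = √((3 + t)/(2*t) - 5) = √(-5 + (3 + t)/(2*t)))
D(h) = 7753 + 250*h (D(h) = 3 - (-124 - 126)*(31 + h) = 3 - (-250)*(31 + h) = 3 - (-7750 - 250*h) = 3 + (7750 + 250*h) = 7753 + 250*h)
1/(D(l(W(-1, 2))) + 70214) = 1/((7753 + 250*(√(-18 + 6/(-1))/2)) + 70214) = 1/((7753 + 250*(√(-18 + 6*(-1))/2)) + 70214) = 1/((7753 + 250*(√(-18 - 6)/2)) + 70214) = 1/((7753 + 250*(√(-24)/2)) + 70214) = 1/((7753 + 250*((2*I*√6)/2)) + 70214) = 1/((7753 + 250*(I*√6)) + 70214) = 1/((7753 + 250*I*√6) + 70214) = 1/(77967 + 250*I*√6)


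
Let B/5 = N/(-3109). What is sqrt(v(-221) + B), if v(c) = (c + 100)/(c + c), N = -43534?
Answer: sqrt(132726808412562)/1374178 ≈ 8.3837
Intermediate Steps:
v(c) = (100 + c)/(2*c) (v(c) = (100 + c)/((2*c)) = (100 + c)*(1/(2*c)) = (100 + c)/(2*c))
B = 217670/3109 (B = 5*(-43534/(-3109)) = 5*(-43534*(-1/3109)) = 5*(43534/3109) = 217670/3109 ≈ 70.013)
sqrt(v(-221) + B) = sqrt((1/2)*(100 - 221)/(-221) + 217670/3109) = sqrt((1/2)*(-1/221)*(-121) + 217670/3109) = sqrt(121/442 + 217670/3109) = sqrt(96586329/1374178) = sqrt(132726808412562)/1374178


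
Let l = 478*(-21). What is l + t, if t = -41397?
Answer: -51435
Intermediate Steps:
l = -10038
l + t = -10038 - 41397 = -51435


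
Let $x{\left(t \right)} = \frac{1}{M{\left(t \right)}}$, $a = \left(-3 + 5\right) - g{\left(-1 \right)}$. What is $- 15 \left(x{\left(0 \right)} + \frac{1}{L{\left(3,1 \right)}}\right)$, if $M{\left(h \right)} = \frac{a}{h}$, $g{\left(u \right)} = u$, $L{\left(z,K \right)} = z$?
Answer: $-5$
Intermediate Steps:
$a = 3$ ($a = \left(-3 + 5\right) - -1 = 2 + 1 = 3$)
$M{\left(h \right)} = \frac{3}{h}$
$x{\left(t \right)} = \frac{t}{3}$ ($x{\left(t \right)} = \frac{1}{3 \frac{1}{t}} = \frac{t}{3}$)
$- 15 \left(x{\left(0 \right)} + \frac{1}{L{\left(3,1 \right)}}\right) = - 15 \left(\frac{1}{3} \cdot 0 + \frac{1}{3}\right) = - 15 \left(0 + \frac{1}{3}\right) = \left(-15\right) \frac{1}{3} = -5$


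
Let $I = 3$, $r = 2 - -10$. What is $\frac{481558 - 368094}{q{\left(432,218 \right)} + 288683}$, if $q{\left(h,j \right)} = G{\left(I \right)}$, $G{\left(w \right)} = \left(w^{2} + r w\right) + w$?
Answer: $\frac{113464}{288731} \approx 0.39297$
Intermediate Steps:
$r = 12$ ($r = 2 + 10 = 12$)
$G{\left(w \right)} = w^{2} + 13 w$ ($G{\left(w \right)} = \left(w^{2} + 12 w\right) + w = w^{2} + 13 w$)
$q{\left(h,j \right)} = 48$ ($q{\left(h,j \right)} = 3 \left(13 + 3\right) = 3 \cdot 16 = 48$)
$\frac{481558 - 368094}{q{\left(432,218 \right)} + 288683} = \frac{481558 - 368094}{48 + 288683} = \frac{113464}{288731}$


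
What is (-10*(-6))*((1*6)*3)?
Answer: 1080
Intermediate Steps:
(-10*(-6))*((1*6)*3) = 60*(6*3) = 60*18 = 1080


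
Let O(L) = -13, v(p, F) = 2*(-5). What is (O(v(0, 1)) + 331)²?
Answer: 101124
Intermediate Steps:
v(p, F) = -10
(O(v(0, 1)) + 331)² = (-13 + 331)² = 318² = 101124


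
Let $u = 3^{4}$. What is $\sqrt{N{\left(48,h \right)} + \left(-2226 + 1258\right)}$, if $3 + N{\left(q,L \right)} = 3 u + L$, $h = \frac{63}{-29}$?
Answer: $\frac{55 i \sqrt{203}}{29} \approx 27.022 i$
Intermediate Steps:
$u = 81$
$h = - \frac{63}{29}$ ($h = 63 \left(- \frac{1}{29}\right) = - \frac{63}{29} \approx -2.1724$)
$N{\left(q,L \right)} = 240 + L$ ($N{\left(q,L \right)} = -3 + \left(3 \cdot 81 + L\right) = -3 + \left(243 + L\right) = 240 + L$)
$\sqrt{N{\left(48,h \right)} + \left(-2226 + 1258\right)} = \sqrt{\left(240 - \frac{63}{29}\right) + \left(-2226 + 1258\right)} = \sqrt{\frac{6897}{29} - 968} = \sqrt{- \frac{21175}{29}} = \frac{55 i \sqrt{203}}{29}$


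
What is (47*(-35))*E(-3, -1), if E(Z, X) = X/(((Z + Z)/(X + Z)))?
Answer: 3290/3 ≈ 1096.7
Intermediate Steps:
E(Z, X) = X*(X + Z)/(2*Z) (E(Z, X) = X/(((2*Z)/(X + Z))) = X/((2*Z/(X + Z))) = X*((X + Z)/(2*Z)) = X*(X + Z)/(2*Z))
(47*(-35))*E(-3, -1) = (47*(-35))*((½)*(-1)*(-1 - 3)/(-3)) = -1645*(-1)*(-1)*(-4)/(2*3) = -1645*(-⅔) = 3290/3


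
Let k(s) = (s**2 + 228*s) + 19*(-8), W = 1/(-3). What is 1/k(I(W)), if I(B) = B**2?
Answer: -81/10259 ≈ -0.0078955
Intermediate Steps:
W = -1/3 ≈ -0.33333
k(s) = -152 + s**2 + 228*s (k(s) = (s**2 + 228*s) - 152 = -152 + s**2 + 228*s)
1/k(I(W)) = 1/(-152 + ((-1/3)**2)**2 + 228*(-1/3)**2) = 1/(-152 + (1/9)**2 + 228*(1/9)) = 1/(-152 + 1/81 + 76/3) = 1/(-10259/81) = -81/10259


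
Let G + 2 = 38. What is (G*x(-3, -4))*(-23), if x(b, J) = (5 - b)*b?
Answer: 19872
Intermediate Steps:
G = 36 (G = -2 + 38 = 36)
x(b, J) = b*(5 - b)
(G*x(-3, -4))*(-23) = (36*(-3*(5 - 1*(-3))))*(-23) = (36*(-3*(5 + 3)))*(-23) = (36*(-3*8))*(-23) = (36*(-24))*(-23) = -864*(-23) = 19872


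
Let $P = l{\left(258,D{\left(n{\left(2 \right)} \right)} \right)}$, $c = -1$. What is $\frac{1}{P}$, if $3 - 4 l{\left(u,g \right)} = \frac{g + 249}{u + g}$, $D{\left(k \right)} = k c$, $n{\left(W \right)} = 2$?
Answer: $\frac{1024}{521} \approx 1.9655$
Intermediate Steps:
$D{\left(k \right)} = - k$ ($D{\left(k \right)} = k \left(-1\right) = - k$)
$l{\left(u,g \right)} = \frac{3}{4} - \frac{249 + g}{4 \left(g + u\right)}$ ($l{\left(u,g \right)} = \frac{3}{4} - \frac{\left(g + 249\right) \frac{1}{u + g}}{4} = \frac{3}{4} - \frac{\left(249 + g\right) \frac{1}{g + u}}{4} = \frac{3}{4} - \frac{\frac{1}{g + u} \left(249 + g\right)}{4} = \frac{3}{4} - \frac{249 + g}{4 \left(g + u\right)}$)
$P = \frac{521}{1024}$ ($P = \frac{-249 + 2 \left(\left(-1\right) 2\right) + 3 \cdot 258}{4 \left(\left(-1\right) 2 + 258\right)} = \frac{-249 + 2 \left(-2\right) + 774}{4 \left(-2 + 258\right)} = \frac{-249 - 4 + 774}{4 \cdot 256} = \frac{1}{4} \cdot \frac{1}{256} \cdot 521 = \frac{521}{1024} \approx 0.50879$)
$\frac{1}{P} = \frac{1}{\frac{521}{1024}} = \frac{1024}{521}$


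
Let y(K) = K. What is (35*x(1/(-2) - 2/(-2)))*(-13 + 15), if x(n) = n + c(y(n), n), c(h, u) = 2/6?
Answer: 175/3 ≈ 58.333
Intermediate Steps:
c(h, u) = ⅓ (c(h, u) = 2*(⅙) = ⅓)
x(n) = ⅓ + n (x(n) = n + ⅓ = ⅓ + n)
(35*x(1/(-2) - 2/(-2)))*(-13 + 15) = (35*(⅓ + (1/(-2) - 2/(-2))))*(-13 + 15) = (35*(⅓ + (1*(-½) - 2*(-½))))*2 = (35*(⅓ + (-½ + 1)))*2 = (35*(⅓ + ½))*2 = (35*(⅚))*2 = (175/6)*2 = 175/3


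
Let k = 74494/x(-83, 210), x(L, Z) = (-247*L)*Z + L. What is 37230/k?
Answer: 4714114065/2191 ≈ 2.1516e+6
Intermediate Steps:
x(L, Z) = L - 247*L*Z (x(L, Z) = -247*L*Z + L = L - 247*L*Z)
k = 74494/4305127 (k = 74494/((-83*(1 - 247*210))) = 74494/((-83*(1 - 51870))) = 74494/((-83*(-51869))) = 74494/4305127 ≈ 0.017304)
37230/k = 37230/(74494/4305127) = 37230*(4305127/74494) = 4714114065/2191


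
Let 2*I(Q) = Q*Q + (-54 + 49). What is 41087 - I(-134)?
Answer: 64223/2 ≈ 32112.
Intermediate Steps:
I(Q) = -5/2 + Q**2/2 (I(Q) = (Q*Q + (-54 + 49))/2 = (Q**2 - 5)/2 = (-5 + Q**2)/2 = -5/2 + Q**2/2)
41087 - I(-134) = 41087 - (-5/2 + (1/2)*(-134)**2) = 41087 - (-5/2 + (1/2)*17956) = 41087 - (-5/2 + 8978) = 41087 - 1*17951/2 = 41087 - 17951/2 = 64223/2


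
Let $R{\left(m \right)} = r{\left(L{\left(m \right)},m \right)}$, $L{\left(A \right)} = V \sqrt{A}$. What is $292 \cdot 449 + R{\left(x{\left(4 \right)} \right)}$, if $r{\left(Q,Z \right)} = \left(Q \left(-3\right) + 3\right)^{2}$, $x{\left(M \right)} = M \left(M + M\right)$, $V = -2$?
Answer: $132269 + 144 \sqrt{2} \approx 1.3247 \cdot 10^{5}$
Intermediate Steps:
$x{\left(M \right)} = 2 M^{2}$ ($x{\left(M \right)} = M 2 M = 2 M^{2}$)
$L{\left(A \right)} = - 2 \sqrt{A}$
$r{\left(Q,Z \right)} = \left(3 - 3 Q\right)^{2}$ ($r{\left(Q,Z \right)} = \left(- 3 Q + 3\right)^{2} = \left(3 - 3 Q\right)^{2}$)
$R{\left(m \right)} = 9 \left(-1 - 2 \sqrt{m}\right)^{2}$
$292 \cdot 449 + R{\left(x{\left(4 \right)} \right)} = 292 \cdot 449 + 9 \left(1 + 2 \sqrt{2 \cdot 4^{2}}\right)^{2} = 131108 + 9 \left(1 + 2 \sqrt{2 \cdot 16}\right)^{2} = 131108 + 9 \left(1 + 2 \sqrt{32}\right)^{2} = 131108 + 9 \left(1 + 2 \cdot 4 \sqrt{2}\right)^{2} = 131108 + 9 \left(1 + 8 \sqrt{2}\right)^{2}$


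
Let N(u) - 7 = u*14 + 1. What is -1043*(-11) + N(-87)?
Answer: 10263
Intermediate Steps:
N(u) = 8 + 14*u (N(u) = 7 + (u*14 + 1) = 7 + (14*u + 1) = 7 + (1 + 14*u) = 8 + 14*u)
-1043*(-11) + N(-87) = -1043*(-11) + (8 + 14*(-87)) = 11473 + (8 - 1218) = 11473 - 1210 = 10263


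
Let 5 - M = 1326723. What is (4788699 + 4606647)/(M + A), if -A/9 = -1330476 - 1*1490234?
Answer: 4697673/12029836 ≈ 0.39050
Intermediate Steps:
M = -1326718 (M = 5 - 1*1326723 = 5 - 1326723 = -1326718)
A = 25386390 (A = -9*(-1330476 - 1*1490234) = -9*(-1330476 - 1490234) = -9*(-2820710) = 25386390)
(4788699 + 4606647)/(M + A) = (4788699 + 4606647)/(-1326718 + 25386390) = 9395346/24059672 = 9395346*(1/24059672) = 4697673/12029836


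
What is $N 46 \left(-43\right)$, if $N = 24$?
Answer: $-47472$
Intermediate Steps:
$N 46 \left(-43\right) = 24 \cdot 46 \left(-43\right) = 1104 \left(-43\right) = -47472$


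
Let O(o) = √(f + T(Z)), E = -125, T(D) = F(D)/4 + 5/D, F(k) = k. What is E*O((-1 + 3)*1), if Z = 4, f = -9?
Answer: -375*I*√3/2 ≈ -324.76*I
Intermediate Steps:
T(D) = 5/D + D/4 (T(D) = D/4 + 5/D = 5/D + D/4)
O(o) = 3*I*√3/2 (O(o) = √(-9 + (5/4 + (¼)*4)) = √(-9 + (5*(¼) + 1)) = √(-9 + (5/4 + 1)) = √(-9 + 9/4) = √(-27/4) = 3*I*√3/2)
E*O((-1 + 3)*1) = -375*I*√3/2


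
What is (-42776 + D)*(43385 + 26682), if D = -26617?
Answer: -4862159331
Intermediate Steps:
(-42776 + D)*(43385 + 26682) = (-42776 - 26617)*(43385 + 26682) = -69393*70067 = -4862159331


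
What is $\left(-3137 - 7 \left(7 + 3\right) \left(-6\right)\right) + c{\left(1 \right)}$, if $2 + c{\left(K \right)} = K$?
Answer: $-2718$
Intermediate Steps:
$c{\left(K \right)} = -2 + K$
$\left(-3137 - 7 \left(7 + 3\right) \left(-6\right)\right) + c{\left(1 \right)} = \left(-3137 - 7 \left(7 + 3\right) \left(-6\right)\right) + \left(-2 + 1\right) = \left(-3137 - 7 \cdot 10 \left(-6\right)\right) - 1 = \left(-3137 - -420\right) - 1 = \left(-3137 + 420\right) - 1 = -2717 - 1 = -2718$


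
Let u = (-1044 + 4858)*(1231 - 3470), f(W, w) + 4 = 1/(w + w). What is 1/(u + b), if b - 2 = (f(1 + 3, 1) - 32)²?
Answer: -4/34153135 ≈ -1.1712e-7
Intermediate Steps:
f(W, w) = -4 + 1/(2*w) (f(W, w) = -4 + 1/(w + w) = -4 + 1/(2*w))
b = 5049/4 (b = 2 + ((-4 + (½)/1) - 32)² = 2 + ((-4 + (½)*1) - 32)² = 2 + ((-4 + ½) - 32)² = 2 + (-7/2 - 32)² = 2 + (-71/2)² = 2 + 5041/4 = 5049/4 ≈ 1262.3)
u = -8539546 (u = 3814*(-2239) = -8539546)
1/(u + b) = 1/(-8539546 + 5049/4) = 1/(-34153135/4) = -4/34153135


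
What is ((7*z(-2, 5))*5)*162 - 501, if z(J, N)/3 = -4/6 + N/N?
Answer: 5169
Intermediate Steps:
z(J, N) = 1 (z(J, N) = 3*(-4/6 + N/N) = 3*(-4*⅙ + 1) = 3*(-⅔ + 1) = 3*(⅓) = 1)
((7*z(-2, 5))*5)*162 - 501 = ((7*1)*5)*162 - 501 = (7*5)*162 - 501 = 35*162 - 501 = 5670 - 501 = 5169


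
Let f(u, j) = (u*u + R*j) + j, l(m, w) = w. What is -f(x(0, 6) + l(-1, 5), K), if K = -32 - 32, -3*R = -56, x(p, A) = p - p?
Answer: 3701/3 ≈ 1233.7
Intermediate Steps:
x(p, A) = 0
R = 56/3 (R = -1/3*(-56) = 56/3 ≈ 18.667)
K = -64
f(u, j) = u**2 + 59*j/3 (f(u, j) = (u*u + 56*j/3) + j = (u**2 + 56*j/3) + j = u**2 + 59*j/3)
-f(x(0, 6) + l(-1, 5), K) = -((0 + 5)**2 + (59/3)*(-64)) = -(5**2 - 3776/3) = -(25 - 3776/3) = -1*(-3701/3) = 3701/3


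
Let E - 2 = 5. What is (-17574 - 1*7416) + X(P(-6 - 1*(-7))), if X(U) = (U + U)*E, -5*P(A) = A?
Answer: -124964/5 ≈ -24993.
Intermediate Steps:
E = 7 (E = 2 + 5 = 7)
P(A) = -A/5
X(U) = 14*U (X(U) = (U + U)*7 = (2*U)*7 = 14*U)
(-17574 - 1*7416) + X(P(-6 - 1*(-7))) = (-17574 - 1*7416) + 14*(-(-6 - 1*(-7))/5) = (-17574 - 7416) + 14*(-(-6 + 7)/5) = -24990 + 14*(-1/5*1) = -24990 + 14*(-1/5) = -24990 - 14/5 = -124964/5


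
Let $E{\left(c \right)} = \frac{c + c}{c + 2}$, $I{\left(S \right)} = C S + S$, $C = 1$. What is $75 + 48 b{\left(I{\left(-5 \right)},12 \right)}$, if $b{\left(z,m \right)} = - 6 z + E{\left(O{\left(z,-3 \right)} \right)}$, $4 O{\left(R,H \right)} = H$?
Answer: $\frac{14487}{5} \approx 2897.4$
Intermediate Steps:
$O{\left(R,H \right)} = \frac{H}{4}$
$I{\left(S \right)} = 2 S$ ($I{\left(S \right)} = 1 S + S = S + S = 2 S$)
$E{\left(c \right)} = \frac{2 c}{2 + c}$
$b{\left(z,m \right)} = - \frac{6}{5} - 6 z$ ($b{\left(z,m \right)} = - 6 z + \frac{2 \cdot \frac{1}{4} \left(-3\right)}{2 + \frac{1}{4} \left(-3\right)} = - 6 z + 2 \left(- \frac{3}{4}\right) \frac{1}{2 - \frac{3}{4}} = - 6 z + 2 \left(- \frac{3}{4}\right) \frac{1}{\frac{5}{4}} = - 6 z + 2 \left(- \frac{3}{4}\right) \frac{4}{5} = - 6 z - \frac{6}{5} = - \frac{6}{5} - 6 z$)
$75 + 48 b{\left(I{\left(-5 \right)},12 \right)} = 75 + 48 \left(- \frac{6}{5} - 6 \cdot 2 \left(-5\right)\right) = 75 + 48 \left(- \frac{6}{5} - -60\right) = 75 + 48 \left(- \frac{6}{5} + 60\right) = 75 + 48 \cdot \frac{294}{5} = 75 + \frac{14112}{5} = \frac{14487}{5}$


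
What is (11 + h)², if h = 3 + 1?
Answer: 225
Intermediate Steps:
h = 4
(11 + h)² = (11 + 4)² = 15² = 225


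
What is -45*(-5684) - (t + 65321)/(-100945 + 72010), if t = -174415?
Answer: 7400885206/28935 ≈ 2.5578e+5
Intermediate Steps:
-45*(-5684) - (t + 65321)/(-100945 + 72010) = -45*(-5684) - (-174415 + 65321)/(-100945 + 72010) = 255780 - (-109094)/(-28935) = 255780 - (-109094)*(-1)/28935 = 255780 - 1*109094/28935 = 255780 - 109094/28935 = 7400885206/28935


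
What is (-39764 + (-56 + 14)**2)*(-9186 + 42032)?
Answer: -1248148000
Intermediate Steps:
(-39764 + (-56 + 14)**2)*(-9186 + 42032) = (-39764 + (-42)**2)*32846 = (-39764 + 1764)*32846 = -38000*32846 = -1248148000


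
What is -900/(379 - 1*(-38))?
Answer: -300/139 ≈ -2.1583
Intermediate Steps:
-900/(379 - 1*(-38)) = -900/(379 + 38) = -900/417 = -900*1/417 = -300/139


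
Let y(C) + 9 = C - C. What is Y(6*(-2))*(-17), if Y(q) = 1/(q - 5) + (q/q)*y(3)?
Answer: 154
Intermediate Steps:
y(C) = -9 (y(C) = -9 + (C - C) = -9 + 0 = -9)
Y(q) = -9 + 1/(-5 + q) (Y(q) = 1/(q - 5) + (q/q)*(-9) = 1/(-5 + q) + 1*(-9) = 1/(-5 + q) - 9 = -9 + 1/(-5 + q))
Y(6*(-2))*(-17) = ((46 - 54*(-2))/(-5 + 6*(-2)))*(-17) = ((46 - 9*(-12))/(-5 - 12))*(-17) = ((46 + 108)/(-17))*(-17) = -1/17*154*(-17) = -154/17*(-17) = 154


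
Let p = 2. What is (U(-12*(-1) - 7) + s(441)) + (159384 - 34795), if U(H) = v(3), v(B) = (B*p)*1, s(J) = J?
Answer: 125036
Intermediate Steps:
v(B) = 2*B (v(B) = (B*2)*1 = (2*B)*1 = 2*B)
U(H) = 6 (U(H) = 2*3 = 6)
(U(-12*(-1) - 7) + s(441)) + (159384 - 34795) = (6 + 441) + (159384 - 34795) = 447 + 124589 = 125036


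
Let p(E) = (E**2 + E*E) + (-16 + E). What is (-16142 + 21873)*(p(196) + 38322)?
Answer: 660979154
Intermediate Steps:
p(E) = -16 + E + 2*E**2 (p(E) = (E**2 + E**2) + (-16 + E) = 2*E**2 + (-16 + E) = -16 + E + 2*E**2)
(-16142 + 21873)*(p(196) + 38322) = (-16142 + 21873)*((-16 + 196 + 2*196**2) + 38322) = 5731*((-16 + 196 + 2*38416) + 38322) = 5731*((-16 + 196 + 76832) + 38322) = 5731*(77012 + 38322) = 5731*115334 = 660979154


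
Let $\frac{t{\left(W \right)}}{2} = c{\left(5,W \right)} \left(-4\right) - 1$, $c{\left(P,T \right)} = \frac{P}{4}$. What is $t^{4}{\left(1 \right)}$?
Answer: $20736$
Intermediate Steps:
$c{\left(P,T \right)} = \frac{P}{4}$ ($c{\left(P,T \right)} = P \frac{1}{4} = \frac{P}{4}$)
$t{\left(W \right)} = -12$ ($t{\left(W \right)} = 2 \left(\frac{1}{4} \cdot 5 \left(-4\right) - 1\right) = 2 \left(\frac{5}{4} \left(-4\right) - 1\right) = 2 \left(-5 - 1\right) = 2 \left(-6\right) = -12$)
$t^{4}{\left(1 \right)} = \left(-12\right)^{4} = 20736$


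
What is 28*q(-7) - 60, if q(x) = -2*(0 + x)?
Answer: 332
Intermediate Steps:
q(x) = -2*x
28*q(-7) - 60 = 28*(-2*(-7)) - 60 = 28*14 - 60 = 392 - 60 = 332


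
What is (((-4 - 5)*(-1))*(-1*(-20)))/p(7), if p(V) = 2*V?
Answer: 90/7 ≈ 12.857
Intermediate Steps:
(((-4 - 5)*(-1))*(-1*(-20)))/p(7) = (((-4 - 5)*(-1))*(-1*(-20)))/((2*7)) = (-9*(-1)*20)/14 = (9*20)*(1/14) = 180*(1/14) = 90/7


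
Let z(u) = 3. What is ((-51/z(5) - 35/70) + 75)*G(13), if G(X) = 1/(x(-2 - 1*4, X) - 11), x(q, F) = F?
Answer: 115/4 ≈ 28.750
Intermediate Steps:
G(X) = 1/(-11 + X) (G(X) = 1/(X - 11) = 1/(-11 + X))
((-51/z(5) - 35/70) + 75)*G(13) = ((-51/3 - 35/70) + 75)/(-11 + 13) = ((-51*1/3 - 35*1/70) + 75)/2 = ((-17 - 1/2) + 75)*(1/2) = (-35/2 + 75)*(1/2) = (115/2)*(1/2) = 115/4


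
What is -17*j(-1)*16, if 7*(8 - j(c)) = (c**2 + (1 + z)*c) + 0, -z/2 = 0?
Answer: -2176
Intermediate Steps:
z = 0 (z = -2*0 = 0)
j(c) = 8 - c/7 - c**2/7 (j(c) = 8 - ((c**2 + (1 + 0)*c) + 0)/7 = 8 - ((c**2 + 1*c) + 0)/7 = 8 - ((c**2 + c) + 0)/7 = 8 - ((c + c**2) + 0)/7 = 8 - (c + c**2)/7 = 8 + (-c/7 - c**2/7) = 8 - c/7 - c**2/7)
-17*j(-1)*16 = -17*(8 - 1/7*(-1) - 1/7*(-1)**2)*16 = -17*(8 + 1/7 - 1/7*1)*16 = -17*(8 + 1/7 - 1/7)*16 = -17*8*16 = -136*16 = -2176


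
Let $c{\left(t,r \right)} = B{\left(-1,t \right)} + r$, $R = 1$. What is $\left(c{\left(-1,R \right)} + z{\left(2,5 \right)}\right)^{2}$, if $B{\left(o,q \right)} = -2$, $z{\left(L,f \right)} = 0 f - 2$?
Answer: $9$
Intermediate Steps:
$z{\left(L,f \right)} = -2$ ($z{\left(L,f \right)} = 0 - 2 = -2$)
$c{\left(t,r \right)} = -2 + r$
$\left(c{\left(-1,R \right)} + z{\left(2,5 \right)}\right)^{2} = \left(\left(-2 + 1\right) - 2\right)^{2} = \left(-1 - 2\right)^{2} = \left(-3\right)^{2} = 9$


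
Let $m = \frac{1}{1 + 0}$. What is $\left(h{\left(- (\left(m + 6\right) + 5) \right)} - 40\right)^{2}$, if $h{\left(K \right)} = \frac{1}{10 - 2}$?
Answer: $\frac{101761}{64} \approx 1590.0$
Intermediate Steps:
$m = 1$ ($m = 1^{-1} = 1$)
$h{\left(K \right)} = \frac{1}{8}$
$\left(h{\left(- (\left(m + 6\right) + 5) \right)} - 40\right)^{2} = \left(\frac{1}{8} - 40\right)^{2} = \left(- \frac{319}{8}\right)^{2} = \frac{101761}{64}$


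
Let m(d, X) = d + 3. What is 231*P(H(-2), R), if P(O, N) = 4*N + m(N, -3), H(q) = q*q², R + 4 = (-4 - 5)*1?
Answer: -14322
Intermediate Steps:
m(d, X) = 3 + d
R = -13 (R = -4 + (-4 - 5)*1 = -4 - 9*1 = -4 - 9 = -13)
H(q) = q³
P(O, N) = 3 + 5*N (P(O, N) = 4*N + (3 + N) = 3 + 5*N)
231*P(H(-2), R) = 231*(3 + 5*(-13)) = 231*(3 - 65) = 231*(-62) = -14322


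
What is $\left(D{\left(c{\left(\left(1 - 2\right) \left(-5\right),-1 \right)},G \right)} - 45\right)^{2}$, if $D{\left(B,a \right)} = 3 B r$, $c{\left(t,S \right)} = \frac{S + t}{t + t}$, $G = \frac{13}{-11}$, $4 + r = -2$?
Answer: $\frac{68121}{25} \approx 2724.8$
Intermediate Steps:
$r = -6$ ($r = -4 - 2 = -6$)
$G = - \frac{13}{11}$ ($G = 13 \left(- \frac{1}{11}\right) = - \frac{13}{11} \approx -1.1818$)
$c{\left(t,S \right)} = \frac{S + t}{2 t}$
$D{\left(B,a \right)} = - 18 B$ ($D{\left(B,a \right)} = 3 B \left(-6\right) = - 18 B$)
$\left(D{\left(c{\left(\left(1 - 2\right) \left(-5\right),-1 \right)},G \right)} - 45\right)^{2} = \left(- 18 \frac{-1 + \left(1 - 2\right) \left(-5\right)}{2 \left(1 - 2\right) \left(-5\right)} - 45\right)^{2} = \left(- 18 \frac{-1 - -5}{2 \left(\left(-1\right) \left(-5\right)\right)} - 45\right)^{2} = \left(- 18 \frac{-1 + 5}{2 \cdot 5} - 45\right)^{2} = \left(- 18 \cdot \frac{1}{2} \cdot \frac{1}{5} \cdot 4 - 45\right)^{2} = \left(\left(-18\right) \frac{2}{5} - 45\right)^{2} = \left(- \frac{36}{5} - 45\right)^{2} = \left(- \frac{261}{5}\right)^{2} = \frac{68121}{25}$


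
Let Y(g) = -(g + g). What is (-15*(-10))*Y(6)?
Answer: -1800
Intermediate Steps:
Y(g) = -2*g
(-15*(-10))*Y(6) = (-15*(-10))*(-2*6) = 150*(-12) = -1800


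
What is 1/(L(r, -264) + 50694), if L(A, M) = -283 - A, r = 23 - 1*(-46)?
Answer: 1/50342 ≈ 1.9864e-5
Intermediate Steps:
r = 69 (r = 23 + 46 = 69)
1/(L(r, -264) + 50694) = 1/((-283 - 1*69) + 50694) = 1/((-283 - 69) + 50694) = 1/(-352 + 50694) = 1/50342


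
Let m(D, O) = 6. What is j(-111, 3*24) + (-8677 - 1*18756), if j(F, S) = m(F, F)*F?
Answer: -28099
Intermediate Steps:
j(F, S) = 6*F
j(-111, 3*24) + (-8677 - 1*18756) = 6*(-111) + (-8677 - 1*18756) = -666 + (-8677 - 18756) = -666 - 27433 = -28099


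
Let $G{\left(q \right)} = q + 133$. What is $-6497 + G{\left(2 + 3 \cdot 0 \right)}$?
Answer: $-6362$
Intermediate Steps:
$G{\left(q \right)} = 133 + q$
$-6497 + G{\left(2 + 3 \cdot 0 \right)} = -6497 + \left(133 + \left(2 + 3 \cdot 0\right)\right) = -6497 + \left(133 + \left(2 + 0\right)\right) = -6497 + \left(133 + 2\right) = -6497 + 135 = -6362$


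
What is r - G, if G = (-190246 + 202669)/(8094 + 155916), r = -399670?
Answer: -21849963041/54670 ≈ -3.9967e+5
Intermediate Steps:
G = 4141/54670 (G = 12423/164010 = 12423*(1/164010) = 4141/54670 ≈ 0.075745)
r - G = -399670 - 1*4141/54670 = -399670 - 4141/54670 = -21849963041/54670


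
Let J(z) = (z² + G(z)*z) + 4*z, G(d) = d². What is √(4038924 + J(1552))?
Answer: 6*√104021179 ≈ 61194.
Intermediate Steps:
J(z) = z² + z³ + 4*z (J(z) = (z² + z²*z) + 4*z = (z² + z³) + 4*z = z² + z³ + 4*z)
√(4038924 + J(1552)) = √(4038924 + 1552*(4 + 1552 + 1552²)) = √(4038924 + 1552*(4 + 1552 + 2408704)) = √(4038924 + 1552*2410260) = √(4038924 + 3740723520) = √3744762444 = 6*√104021179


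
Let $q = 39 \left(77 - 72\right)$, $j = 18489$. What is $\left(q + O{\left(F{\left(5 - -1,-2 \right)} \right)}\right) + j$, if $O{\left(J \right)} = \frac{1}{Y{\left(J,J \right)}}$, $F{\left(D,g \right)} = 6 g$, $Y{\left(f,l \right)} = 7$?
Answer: $\frac{130789}{7} \approx 18684.0$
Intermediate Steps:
$q = 195$ ($q = 39 \cdot 5 = 195$)
$O{\left(J \right)} = \frac{1}{7}$
$\left(q + O{\left(F{\left(5 - -1,-2 \right)} \right)}\right) + j = \left(195 + \frac{1}{7}\right) + 18489 = \frac{1366}{7} + 18489 = \frac{130789}{7}$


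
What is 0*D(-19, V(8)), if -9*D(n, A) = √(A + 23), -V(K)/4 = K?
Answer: 0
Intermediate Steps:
V(K) = -4*K
D(n, A) = -√(23 + A)/9 (D(n, A) = -√(A + 23)/9 = -√(23 + A)/9)
0*D(-19, V(8)) = 0*(-√(23 - 4*8)/9) = 0*(-√(23 - 32)/9) = 0*(-I/3) = 0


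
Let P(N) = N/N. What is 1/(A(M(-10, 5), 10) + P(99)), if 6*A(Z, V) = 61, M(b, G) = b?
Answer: 6/67 ≈ 0.089552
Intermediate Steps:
A(Z, V) = 61/6 (A(Z, V) = (⅙)*61 = 61/6)
P(N) = 1
1/(A(M(-10, 5), 10) + P(99)) = 1/(61/6 + 1) = 1/(67/6) = 6/67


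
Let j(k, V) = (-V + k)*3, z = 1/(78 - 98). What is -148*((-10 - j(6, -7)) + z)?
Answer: 36297/5 ≈ 7259.4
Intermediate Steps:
z = -1/20 (z = 1/(-20) = -1/20 ≈ -0.050000)
j(k, V) = -3*V + 3*k (j(k, V) = (k - V)*3 = -3*V + 3*k)
-148*((-10 - j(6, -7)) + z) = -148*((-10 - (-3*(-7) + 3*6)) - 1/20) = -148*((-10 - (21 + 18)) - 1/20) = -148*((-10 - 1*39) - 1/20) = -148*((-10 - 39) - 1/20) = -148*(-49 - 1/20) = -148*(-981/20) = 36297/5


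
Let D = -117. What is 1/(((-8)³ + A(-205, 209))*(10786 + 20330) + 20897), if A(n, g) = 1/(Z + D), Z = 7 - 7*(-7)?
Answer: -61/970571311 ≈ -6.2850e-8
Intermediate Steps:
Z = 56 (Z = 7 + 49 = 56)
A(n, g) = -1/61 (A(n, g) = 1/(56 - 117) = 1/(-61) = -1/61)
1/(((-8)³ + A(-205, 209))*(10786 + 20330) + 20897) = 1/(((-8)³ - 1/61)*(10786 + 20330) + 20897) = 1/((-512 - 1/61)*31116 + 20897) = 1/(-31233/61*31116 + 20897) = 1/(-971846028/61 + 20897) = 1/(-970571311/61) = -61/970571311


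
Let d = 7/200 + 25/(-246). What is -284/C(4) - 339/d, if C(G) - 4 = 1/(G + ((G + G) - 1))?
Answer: 370152764/73755 ≈ 5018.7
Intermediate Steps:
d = -1639/24600 (d = 7*(1/200) + 25*(-1/246) = 7/200 - 25/246 = -1639/24600 ≈ -0.066626)
C(G) = 4 + 1/(-1 + 3*G) (C(G) = 4 + 1/(G + ((G + G) - 1)) = 4 + 1/(G + (2*G - 1)) = 4 + 1/(G + (-1 + 2*G)) = 4 + 1/(-1 + 3*G))
-284/C(4) - 339/d = -284*(-1 + 3*4)/(3*(-1 + 4*4)) - 339/(-1639/24600) = -284*(-1 + 12)/(3*(-1 + 16)) - 339*(-24600/1639) = -284/(3*15/11) + 8339400/1639 = -284/(3*(1/11)*15) + 8339400/1639 = -284/45/11 + 8339400/1639 = -284*11/45 + 8339400/1639 = -3124/45 + 8339400/1639 = 370152764/73755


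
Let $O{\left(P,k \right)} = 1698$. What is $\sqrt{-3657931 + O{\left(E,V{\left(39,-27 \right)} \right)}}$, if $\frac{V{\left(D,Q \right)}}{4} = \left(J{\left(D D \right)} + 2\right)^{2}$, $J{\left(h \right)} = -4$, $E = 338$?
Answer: $7 i \sqrt{74617} \approx 1912.1 i$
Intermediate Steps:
$V{\left(D,Q \right)} = 16$ ($V{\left(D,Q \right)} = 4 \left(-4 + 2\right)^{2} = 4 \left(-2\right)^{2} = 4 \cdot 4 = 16$)
$\sqrt{-3657931 + O{\left(E,V{\left(39,-27 \right)} \right)}} = \sqrt{-3657931 + 1698} = \sqrt{-3656233} = 7 i \sqrt{74617}$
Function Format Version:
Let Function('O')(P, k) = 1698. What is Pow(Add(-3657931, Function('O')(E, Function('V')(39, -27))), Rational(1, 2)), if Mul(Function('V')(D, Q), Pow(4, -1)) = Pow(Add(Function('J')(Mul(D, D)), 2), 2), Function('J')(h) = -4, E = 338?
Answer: Mul(7, I, Pow(74617, Rational(1, 2))) ≈ Mul(1912.1, I)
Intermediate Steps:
Function('V')(D, Q) = 16 (Function('V')(D, Q) = Mul(4, Pow(Add(-4, 2), 2)) = Mul(4, Pow(-2, 2)) = Mul(4, 4) = 16)
Pow(Add(-3657931, Function('O')(E, Function('V')(39, -27))), Rational(1, 2)) = Pow(Add(-3657931, 1698), Rational(1, 2)) = Pow(-3656233, Rational(1, 2)) = Mul(7, I, Pow(74617, Rational(1, 2)))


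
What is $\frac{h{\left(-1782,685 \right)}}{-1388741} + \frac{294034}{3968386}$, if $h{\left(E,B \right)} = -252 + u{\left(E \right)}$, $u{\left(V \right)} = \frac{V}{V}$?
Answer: $\frac{204666568040}{2755530171013} \approx 0.074275$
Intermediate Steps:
$u{\left(V \right)} = 1$
$h{\left(E,B \right)} = -251$ ($h{\left(E,B \right)} = -252 + 1 = -251$)
$\frac{h{\left(-1782,685 \right)}}{-1388741} + \frac{294034}{3968386} = - \frac{251}{-1388741} + \frac{294034}{3968386} = \left(-251\right) \left(- \frac{1}{1388741}\right) + 294034 \cdot \frac{1}{3968386} = \frac{251}{1388741} + \frac{147017}{1984193} = \frac{204666568040}{2755530171013}$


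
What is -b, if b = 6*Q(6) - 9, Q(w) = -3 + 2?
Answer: 15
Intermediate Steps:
Q(w) = -1
b = -15 (b = 6*(-1) - 9 = -6 - 9 = -15)
-b = -1*(-15) = 15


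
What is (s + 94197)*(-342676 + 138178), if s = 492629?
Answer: -120004743348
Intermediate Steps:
(s + 94197)*(-342676 + 138178) = (492629 + 94197)*(-342676 + 138178) = 586826*(-204498) = -120004743348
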